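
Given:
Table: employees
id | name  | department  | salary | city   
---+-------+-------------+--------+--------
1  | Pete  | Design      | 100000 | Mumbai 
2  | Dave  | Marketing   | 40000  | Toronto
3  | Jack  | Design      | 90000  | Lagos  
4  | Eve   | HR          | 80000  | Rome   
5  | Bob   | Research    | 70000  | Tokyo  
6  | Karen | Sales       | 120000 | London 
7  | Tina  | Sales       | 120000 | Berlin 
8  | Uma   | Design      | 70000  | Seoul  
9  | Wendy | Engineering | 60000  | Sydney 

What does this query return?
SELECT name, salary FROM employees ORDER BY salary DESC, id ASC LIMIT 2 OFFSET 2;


Sort by salary DESC (id ASC tiebreak), then skip 2 and take 2
Rows 3 through 4

2 rows:
Pete, 100000
Jack, 90000


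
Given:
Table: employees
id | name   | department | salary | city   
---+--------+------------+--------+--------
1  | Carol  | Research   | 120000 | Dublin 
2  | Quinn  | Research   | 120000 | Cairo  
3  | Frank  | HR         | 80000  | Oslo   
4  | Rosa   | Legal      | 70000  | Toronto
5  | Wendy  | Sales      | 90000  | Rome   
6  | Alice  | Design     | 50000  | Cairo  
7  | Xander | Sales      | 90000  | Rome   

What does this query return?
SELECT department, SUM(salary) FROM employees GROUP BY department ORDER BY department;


Summing salary within each department:
  Design: 50000 = 50000
  HR: 80000 = 80000
  Legal: 70000 = 70000
  Research: 120000 + 120000 = 240000
  Sales: 90000 + 90000 = 180000


5 groups:
Design, 50000
HR, 80000
Legal, 70000
Research, 240000
Sales, 180000


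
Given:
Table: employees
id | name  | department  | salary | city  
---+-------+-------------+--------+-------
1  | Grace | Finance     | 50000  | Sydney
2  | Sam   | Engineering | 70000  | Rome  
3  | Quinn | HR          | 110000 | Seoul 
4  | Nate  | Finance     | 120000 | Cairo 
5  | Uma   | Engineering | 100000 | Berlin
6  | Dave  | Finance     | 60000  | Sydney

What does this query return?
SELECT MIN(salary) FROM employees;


Salaries: 50000, 70000, 110000, 120000, 100000, 60000
MIN = 50000

50000


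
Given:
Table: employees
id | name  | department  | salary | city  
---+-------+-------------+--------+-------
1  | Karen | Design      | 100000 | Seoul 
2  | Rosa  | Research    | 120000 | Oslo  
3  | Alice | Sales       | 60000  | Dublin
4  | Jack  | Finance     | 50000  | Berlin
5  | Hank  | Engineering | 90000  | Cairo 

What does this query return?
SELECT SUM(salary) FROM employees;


SUM(salary) = 100000 + 120000 + 60000 + 50000 + 90000 = 420000

420000


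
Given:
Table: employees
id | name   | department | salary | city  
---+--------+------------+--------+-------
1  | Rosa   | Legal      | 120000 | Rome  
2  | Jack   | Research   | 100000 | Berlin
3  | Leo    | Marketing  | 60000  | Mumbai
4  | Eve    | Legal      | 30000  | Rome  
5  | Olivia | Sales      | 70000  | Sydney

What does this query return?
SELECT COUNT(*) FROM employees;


COUNT(*) counts all rows

5


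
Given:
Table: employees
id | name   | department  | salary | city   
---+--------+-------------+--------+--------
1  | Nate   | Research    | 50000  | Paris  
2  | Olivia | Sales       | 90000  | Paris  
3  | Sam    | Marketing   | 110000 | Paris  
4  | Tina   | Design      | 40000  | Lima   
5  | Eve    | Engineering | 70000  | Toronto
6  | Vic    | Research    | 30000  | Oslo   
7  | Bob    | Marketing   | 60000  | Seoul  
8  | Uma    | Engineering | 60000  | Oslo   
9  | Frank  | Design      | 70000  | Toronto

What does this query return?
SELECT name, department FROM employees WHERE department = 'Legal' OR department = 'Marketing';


Filtering: department = 'Legal' OR 'Marketing'
Matching: 2 rows

2 rows:
Sam, Marketing
Bob, Marketing


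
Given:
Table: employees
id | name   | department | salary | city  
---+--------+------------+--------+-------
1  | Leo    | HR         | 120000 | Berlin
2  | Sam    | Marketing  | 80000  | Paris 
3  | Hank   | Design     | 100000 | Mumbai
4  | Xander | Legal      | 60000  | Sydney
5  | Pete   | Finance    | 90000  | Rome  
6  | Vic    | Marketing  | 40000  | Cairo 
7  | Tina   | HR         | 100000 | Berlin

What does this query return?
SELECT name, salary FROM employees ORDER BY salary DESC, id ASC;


Sorting by salary DESC, then id ASC for ties

7 rows:
Leo, 120000
Hank, 100000
Tina, 100000
Pete, 90000
Sam, 80000
Xander, 60000
Vic, 40000


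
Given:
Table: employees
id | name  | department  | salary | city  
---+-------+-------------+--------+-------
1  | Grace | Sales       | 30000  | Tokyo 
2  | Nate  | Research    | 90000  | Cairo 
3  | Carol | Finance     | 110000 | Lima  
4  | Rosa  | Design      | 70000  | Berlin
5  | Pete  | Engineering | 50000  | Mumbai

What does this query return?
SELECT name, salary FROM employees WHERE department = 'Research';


Filtering: department = 'Research'
Matching rows: 1

1 rows:
Nate, 90000


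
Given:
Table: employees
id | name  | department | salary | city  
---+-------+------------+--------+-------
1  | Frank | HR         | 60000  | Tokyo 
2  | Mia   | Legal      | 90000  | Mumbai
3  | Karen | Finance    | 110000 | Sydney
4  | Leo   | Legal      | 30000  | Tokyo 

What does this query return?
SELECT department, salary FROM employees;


Projecting columns: department, salary

4 rows:
HR, 60000
Legal, 90000
Finance, 110000
Legal, 30000


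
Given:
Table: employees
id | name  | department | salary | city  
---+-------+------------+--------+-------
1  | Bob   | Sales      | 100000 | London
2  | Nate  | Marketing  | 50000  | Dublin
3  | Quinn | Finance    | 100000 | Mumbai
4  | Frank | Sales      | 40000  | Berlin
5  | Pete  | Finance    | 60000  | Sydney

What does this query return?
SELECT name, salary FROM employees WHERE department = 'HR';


Filtering: department = 'HR'
Matching rows: 0

Empty result set (0 rows)


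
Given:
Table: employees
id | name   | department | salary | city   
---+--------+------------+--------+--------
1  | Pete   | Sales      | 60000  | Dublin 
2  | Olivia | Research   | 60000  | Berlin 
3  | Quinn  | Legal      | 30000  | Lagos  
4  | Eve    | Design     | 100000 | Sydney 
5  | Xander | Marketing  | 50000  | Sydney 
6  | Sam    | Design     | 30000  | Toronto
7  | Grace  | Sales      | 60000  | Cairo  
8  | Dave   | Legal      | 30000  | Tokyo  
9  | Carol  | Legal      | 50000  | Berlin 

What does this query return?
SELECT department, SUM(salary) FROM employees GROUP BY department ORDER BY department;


Summing salary within each department:
  Design: 100000 + 30000 = 130000
  Legal: 30000 + 30000 + 50000 = 110000
  Marketing: 50000 = 50000
  Research: 60000 = 60000
  Sales: 60000 + 60000 = 120000


5 groups:
Design, 130000
Legal, 110000
Marketing, 50000
Research, 60000
Sales, 120000


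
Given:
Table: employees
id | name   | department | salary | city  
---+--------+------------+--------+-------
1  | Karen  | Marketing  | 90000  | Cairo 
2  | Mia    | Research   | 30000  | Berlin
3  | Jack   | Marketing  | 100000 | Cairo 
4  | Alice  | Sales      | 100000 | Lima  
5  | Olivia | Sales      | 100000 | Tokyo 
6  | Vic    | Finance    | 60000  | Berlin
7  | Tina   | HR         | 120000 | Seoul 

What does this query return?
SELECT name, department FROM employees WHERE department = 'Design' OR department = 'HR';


Filtering: department = 'Design' OR 'HR'
Matching: 1 rows

1 rows:
Tina, HR


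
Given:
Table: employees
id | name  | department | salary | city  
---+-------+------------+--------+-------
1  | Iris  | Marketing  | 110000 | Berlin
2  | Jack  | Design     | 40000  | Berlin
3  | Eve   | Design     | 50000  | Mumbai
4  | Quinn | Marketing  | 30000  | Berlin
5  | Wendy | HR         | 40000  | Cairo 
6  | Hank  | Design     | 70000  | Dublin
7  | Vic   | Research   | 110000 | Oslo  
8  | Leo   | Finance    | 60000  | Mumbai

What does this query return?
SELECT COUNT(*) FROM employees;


COUNT(*) counts all rows

8


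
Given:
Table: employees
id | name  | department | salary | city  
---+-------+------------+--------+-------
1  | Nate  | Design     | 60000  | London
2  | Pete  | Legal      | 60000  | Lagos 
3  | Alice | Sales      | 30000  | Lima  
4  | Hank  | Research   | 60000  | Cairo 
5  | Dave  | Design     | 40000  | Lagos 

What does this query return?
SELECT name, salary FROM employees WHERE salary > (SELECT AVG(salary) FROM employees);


Subquery: AVG(salary) = 50000.0
Filtering: salary > 50000.0
  Nate (60000) -> MATCH
  Pete (60000) -> MATCH
  Hank (60000) -> MATCH


3 rows:
Nate, 60000
Pete, 60000
Hank, 60000


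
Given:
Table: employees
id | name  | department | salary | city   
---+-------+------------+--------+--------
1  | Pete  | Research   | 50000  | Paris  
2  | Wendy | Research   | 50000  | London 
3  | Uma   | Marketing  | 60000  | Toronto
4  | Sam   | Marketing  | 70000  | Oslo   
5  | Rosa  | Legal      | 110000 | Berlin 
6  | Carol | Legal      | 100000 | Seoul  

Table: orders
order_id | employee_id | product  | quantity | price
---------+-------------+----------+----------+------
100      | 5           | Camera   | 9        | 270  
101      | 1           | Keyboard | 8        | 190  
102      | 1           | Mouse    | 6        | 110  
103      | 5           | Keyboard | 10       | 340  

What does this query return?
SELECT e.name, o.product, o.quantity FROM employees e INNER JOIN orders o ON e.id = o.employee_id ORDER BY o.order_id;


Joining employees.id = orders.employee_id:
  employee Rosa (id=5) -> order Camera
  employee Pete (id=1) -> order Keyboard
  employee Pete (id=1) -> order Mouse
  employee Rosa (id=5) -> order Keyboard


4 rows:
Rosa, Camera, 9
Pete, Keyboard, 8
Pete, Mouse, 6
Rosa, Keyboard, 10


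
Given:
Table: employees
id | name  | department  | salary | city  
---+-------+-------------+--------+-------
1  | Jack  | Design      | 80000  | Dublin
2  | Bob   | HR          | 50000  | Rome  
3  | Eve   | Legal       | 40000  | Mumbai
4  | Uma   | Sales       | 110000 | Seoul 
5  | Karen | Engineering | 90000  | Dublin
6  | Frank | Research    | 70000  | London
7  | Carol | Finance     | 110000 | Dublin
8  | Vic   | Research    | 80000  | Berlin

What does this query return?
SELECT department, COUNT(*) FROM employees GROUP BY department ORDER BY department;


Assigning each row to its department group:
  Jack -> Design
  Bob -> HR
  Eve -> Legal
  Uma -> Sales
  Karen -> Engineering
  Frank -> Research
  Carol -> Finance
  Vic -> Research


7 groups:
Design, 1
Engineering, 1
Finance, 1
HR, 1
Legal, 1
Research, 2
Sales, 1


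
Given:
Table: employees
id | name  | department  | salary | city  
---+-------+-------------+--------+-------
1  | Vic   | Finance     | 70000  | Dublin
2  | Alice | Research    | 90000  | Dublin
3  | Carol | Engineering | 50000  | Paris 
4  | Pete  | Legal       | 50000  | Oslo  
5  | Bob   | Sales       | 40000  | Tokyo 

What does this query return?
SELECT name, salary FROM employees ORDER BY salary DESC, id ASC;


Sorting by salary DESC, then id ASC for ties

5 rows:
Alice, 90000
Vic, 70000
Carol, 50000
Pete, 50000
Bob, 40000


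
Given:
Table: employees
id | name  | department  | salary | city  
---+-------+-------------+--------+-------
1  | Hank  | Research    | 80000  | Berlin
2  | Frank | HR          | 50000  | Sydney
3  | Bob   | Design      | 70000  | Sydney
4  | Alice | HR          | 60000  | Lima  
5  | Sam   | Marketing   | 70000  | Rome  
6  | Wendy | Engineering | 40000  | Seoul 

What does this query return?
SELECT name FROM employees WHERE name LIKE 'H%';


LIKE 'H%' matches names starting with 'H'
Matching: 1

1 rows:
Hank


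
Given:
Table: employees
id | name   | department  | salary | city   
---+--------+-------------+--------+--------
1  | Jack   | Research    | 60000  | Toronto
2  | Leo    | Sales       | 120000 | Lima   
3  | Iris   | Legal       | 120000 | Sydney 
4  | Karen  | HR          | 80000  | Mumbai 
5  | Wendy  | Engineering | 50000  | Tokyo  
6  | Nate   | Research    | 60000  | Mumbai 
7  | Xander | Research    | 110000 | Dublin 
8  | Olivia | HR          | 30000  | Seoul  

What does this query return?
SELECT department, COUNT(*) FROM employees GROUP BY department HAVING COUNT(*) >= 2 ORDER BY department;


Groups with count >= 2:
  HR: 2 -> PASS
  Research: 3 -> PASS
  Engineering: 1 -> filtered out
  Legal: 1 -> filtered out
  Sales: 1 -> filtered out


2 groups:
HR, 2
Research, 3


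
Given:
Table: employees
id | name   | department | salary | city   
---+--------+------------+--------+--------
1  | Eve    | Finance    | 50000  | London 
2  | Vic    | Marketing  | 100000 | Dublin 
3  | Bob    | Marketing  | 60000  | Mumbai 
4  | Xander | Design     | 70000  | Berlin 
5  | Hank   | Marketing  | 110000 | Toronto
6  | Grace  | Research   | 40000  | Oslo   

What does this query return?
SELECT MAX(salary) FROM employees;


Salaries: 50000, 100000, 60000, 70000, 110000, 40000
MAX = 110000

110000


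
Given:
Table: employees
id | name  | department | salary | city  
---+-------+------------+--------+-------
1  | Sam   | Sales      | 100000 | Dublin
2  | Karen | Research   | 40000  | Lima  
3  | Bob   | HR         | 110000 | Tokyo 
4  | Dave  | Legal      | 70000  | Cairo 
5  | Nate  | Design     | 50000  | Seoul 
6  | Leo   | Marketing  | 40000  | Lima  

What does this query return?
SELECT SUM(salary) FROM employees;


SUM(salary) = 100000 + 40000 + 110000 + 70000 + 50000 + 40000 = 410000

410000


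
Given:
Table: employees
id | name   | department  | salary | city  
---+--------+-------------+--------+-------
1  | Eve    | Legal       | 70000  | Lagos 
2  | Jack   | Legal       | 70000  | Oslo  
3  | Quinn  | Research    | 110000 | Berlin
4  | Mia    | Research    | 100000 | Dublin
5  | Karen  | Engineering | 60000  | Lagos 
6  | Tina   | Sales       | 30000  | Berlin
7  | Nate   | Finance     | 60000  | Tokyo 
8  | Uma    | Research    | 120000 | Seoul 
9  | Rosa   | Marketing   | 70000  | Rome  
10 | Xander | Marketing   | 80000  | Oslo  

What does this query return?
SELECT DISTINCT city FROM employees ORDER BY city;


All 'city' values (row order): Lagos, Oslo, Berlin, Dublin, Lagos, Berlin, Tokyo, Seoul, Rome, Oslo
Removing duplicates leaves 7 unique value(s).

7 values:
Berlin
Dublin
Lagos
Oslo
Rome
Seoul
Tokyo


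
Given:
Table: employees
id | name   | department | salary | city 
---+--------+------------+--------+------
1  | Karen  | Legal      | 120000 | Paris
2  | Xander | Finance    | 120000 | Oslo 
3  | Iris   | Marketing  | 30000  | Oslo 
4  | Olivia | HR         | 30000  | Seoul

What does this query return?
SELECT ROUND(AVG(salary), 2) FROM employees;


SUM(salary) = 300000
COUNT = 4
ROUND(AVG, 2) = ROUND(300000 / 4, 2) = 75000.0

75000.0


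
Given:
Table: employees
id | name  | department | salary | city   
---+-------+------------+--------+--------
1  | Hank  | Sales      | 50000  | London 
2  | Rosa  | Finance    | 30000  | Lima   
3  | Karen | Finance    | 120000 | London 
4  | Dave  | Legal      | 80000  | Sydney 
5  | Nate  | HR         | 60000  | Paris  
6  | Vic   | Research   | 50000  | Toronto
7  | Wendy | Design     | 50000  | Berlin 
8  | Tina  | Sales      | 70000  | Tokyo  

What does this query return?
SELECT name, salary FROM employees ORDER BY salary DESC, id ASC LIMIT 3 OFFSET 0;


Sort by salary DESC (id ASC tiebreak), then skip 0 and take 3
Rows 1 through 3

3 rows:
Karen, 120000
Dave, 80000
Tina, 70000


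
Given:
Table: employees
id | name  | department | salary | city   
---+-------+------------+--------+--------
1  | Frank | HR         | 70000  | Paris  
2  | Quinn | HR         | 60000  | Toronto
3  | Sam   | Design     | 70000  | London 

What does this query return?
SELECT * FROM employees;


SELECT * returns all 3 rows with all columns

3 rows:
1, Frank, HR, 70000, Paris
2, Quinn, HR, 60000, Toronto
3, Sam, Design, 70000, London


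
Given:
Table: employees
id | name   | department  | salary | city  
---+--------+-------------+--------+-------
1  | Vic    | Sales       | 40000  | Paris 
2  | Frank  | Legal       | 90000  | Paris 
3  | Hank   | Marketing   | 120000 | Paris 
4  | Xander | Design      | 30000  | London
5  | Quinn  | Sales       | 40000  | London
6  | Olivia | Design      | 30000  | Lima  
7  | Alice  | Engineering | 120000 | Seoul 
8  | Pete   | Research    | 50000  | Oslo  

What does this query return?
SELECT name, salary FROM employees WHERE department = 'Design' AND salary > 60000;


Filtering: department = 'Design' AND salary > 60000
Matching: 0 rows

Empty result set (0 rows)


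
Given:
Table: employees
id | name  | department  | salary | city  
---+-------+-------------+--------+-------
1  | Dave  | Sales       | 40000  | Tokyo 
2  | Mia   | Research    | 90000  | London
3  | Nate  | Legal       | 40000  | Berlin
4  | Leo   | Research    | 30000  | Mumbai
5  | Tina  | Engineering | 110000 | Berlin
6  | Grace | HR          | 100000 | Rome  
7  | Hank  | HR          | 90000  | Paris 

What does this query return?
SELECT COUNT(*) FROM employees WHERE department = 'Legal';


Counting rows where department = 'Legal'
  Nate -> MATCH


1


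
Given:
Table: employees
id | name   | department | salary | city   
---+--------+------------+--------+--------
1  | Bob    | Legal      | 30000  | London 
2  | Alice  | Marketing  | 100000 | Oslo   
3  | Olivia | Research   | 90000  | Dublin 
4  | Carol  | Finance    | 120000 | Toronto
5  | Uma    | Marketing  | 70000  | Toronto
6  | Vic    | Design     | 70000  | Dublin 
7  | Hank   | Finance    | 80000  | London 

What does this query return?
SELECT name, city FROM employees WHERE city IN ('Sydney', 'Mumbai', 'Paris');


Filtering: city IN ('Sydney', 'Mumbai', 'Paris')
Matching: 0 rows

Empty result set (0 rows)


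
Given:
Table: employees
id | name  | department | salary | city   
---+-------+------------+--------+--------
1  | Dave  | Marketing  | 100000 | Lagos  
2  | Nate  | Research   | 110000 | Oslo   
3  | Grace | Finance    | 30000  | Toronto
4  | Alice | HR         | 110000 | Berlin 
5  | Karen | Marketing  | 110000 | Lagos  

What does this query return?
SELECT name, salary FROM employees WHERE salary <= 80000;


Filtering: salary <= 80000
Matching: 1 rows

1 rows:
Grace, 30000


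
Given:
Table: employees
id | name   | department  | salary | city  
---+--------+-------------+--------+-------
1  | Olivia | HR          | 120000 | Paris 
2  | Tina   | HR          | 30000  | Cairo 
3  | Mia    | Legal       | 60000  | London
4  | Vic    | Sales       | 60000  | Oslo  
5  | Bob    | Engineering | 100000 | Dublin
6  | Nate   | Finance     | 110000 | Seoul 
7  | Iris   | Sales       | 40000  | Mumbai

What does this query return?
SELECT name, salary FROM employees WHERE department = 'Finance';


Filtering: department = 'Finance'
Matching rows: 1

1 rows:
Nate, 110000


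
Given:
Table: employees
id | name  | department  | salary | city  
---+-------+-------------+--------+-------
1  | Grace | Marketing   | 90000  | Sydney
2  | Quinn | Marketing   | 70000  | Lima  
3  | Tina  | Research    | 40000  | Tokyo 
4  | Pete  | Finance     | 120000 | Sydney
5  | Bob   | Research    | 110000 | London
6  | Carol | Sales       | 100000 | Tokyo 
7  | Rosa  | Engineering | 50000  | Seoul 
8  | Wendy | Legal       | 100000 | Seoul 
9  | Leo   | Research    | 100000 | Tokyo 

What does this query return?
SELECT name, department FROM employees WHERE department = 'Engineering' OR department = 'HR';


Filtering: department = 'Engineering' OR 'HR'
Matching: 1 rows

1 rows:
Rosa, Engineering


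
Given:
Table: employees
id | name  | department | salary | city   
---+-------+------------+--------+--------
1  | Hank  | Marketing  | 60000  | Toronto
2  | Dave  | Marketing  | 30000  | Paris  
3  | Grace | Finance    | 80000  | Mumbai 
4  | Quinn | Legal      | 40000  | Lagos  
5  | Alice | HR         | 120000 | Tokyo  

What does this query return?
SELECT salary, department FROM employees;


Projecting columns: salary, department

5 rows:
60000, Marketing
30000, Marketing
80000, Finance
40000, Legal
120000, HR


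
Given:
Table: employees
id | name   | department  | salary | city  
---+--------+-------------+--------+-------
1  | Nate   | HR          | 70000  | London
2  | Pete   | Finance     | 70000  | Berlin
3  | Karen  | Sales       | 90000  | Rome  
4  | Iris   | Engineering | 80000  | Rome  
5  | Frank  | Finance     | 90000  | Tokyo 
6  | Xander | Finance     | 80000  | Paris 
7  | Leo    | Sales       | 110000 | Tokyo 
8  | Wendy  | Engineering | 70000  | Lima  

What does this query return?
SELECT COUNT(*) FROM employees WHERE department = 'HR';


Counting rows where department = 'HR'
  Nate -> MATCH


1


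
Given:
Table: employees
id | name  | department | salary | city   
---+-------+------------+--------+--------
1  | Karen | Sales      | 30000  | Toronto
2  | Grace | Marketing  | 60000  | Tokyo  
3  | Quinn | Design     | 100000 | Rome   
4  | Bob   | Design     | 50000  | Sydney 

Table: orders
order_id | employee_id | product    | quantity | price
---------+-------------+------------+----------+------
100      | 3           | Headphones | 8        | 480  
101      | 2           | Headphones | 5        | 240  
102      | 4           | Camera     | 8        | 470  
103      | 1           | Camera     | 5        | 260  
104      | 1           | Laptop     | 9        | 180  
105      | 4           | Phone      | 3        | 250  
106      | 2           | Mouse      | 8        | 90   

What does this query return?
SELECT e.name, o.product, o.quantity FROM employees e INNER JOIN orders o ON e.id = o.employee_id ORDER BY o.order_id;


Joining employees.id = orders.employee_id:
  employee Quinn (id=3) -> order Headphones
  employee Grace (id=2) -> order Headphones
  employee Bob (id=4) -> order Camera
  employee Karen (id=1) -> order Camera
  employee Karen (id=1) -> order Laptop
  employee Bob (id=4) -> order Phone
  employee Grace (id=2) -> order Mouse


7 rows:
Quinn, Headphones, 8
Grace, Headphones, 5
Bob, Camera, 8
Karen, Camera, 5
Karen, Laptop, 9
Bob, Phone, 3
Grace, Mouse, 8


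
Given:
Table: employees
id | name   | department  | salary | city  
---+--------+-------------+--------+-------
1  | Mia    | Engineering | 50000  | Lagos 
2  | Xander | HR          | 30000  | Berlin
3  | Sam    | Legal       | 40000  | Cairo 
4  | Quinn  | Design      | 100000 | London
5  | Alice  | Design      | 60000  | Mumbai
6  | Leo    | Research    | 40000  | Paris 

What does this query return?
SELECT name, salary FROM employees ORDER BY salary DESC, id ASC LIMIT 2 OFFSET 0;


Sort by salary DESC (id ASC tiebreak), then skip 0 and take 2
Rows 1 through 2

2 rows:
Quinn, 100000
Alice, 60000


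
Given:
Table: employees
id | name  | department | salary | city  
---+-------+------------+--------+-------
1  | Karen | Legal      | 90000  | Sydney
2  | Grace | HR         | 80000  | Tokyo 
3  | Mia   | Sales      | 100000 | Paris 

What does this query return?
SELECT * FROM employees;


SELECT * returns all 3 rows with all columns

3 rows:
1, Karen, Legal, 90000, Sydney
2, Grace, HR, 80000, Tokyo
3, Mia, Sales, 100000, Paris


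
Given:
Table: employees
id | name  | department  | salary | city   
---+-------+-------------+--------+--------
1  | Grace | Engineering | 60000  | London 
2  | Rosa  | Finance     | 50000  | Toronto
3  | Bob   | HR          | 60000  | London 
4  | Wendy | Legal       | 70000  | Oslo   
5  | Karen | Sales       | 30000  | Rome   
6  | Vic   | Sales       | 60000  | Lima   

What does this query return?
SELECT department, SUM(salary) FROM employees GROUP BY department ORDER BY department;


Summing salary within each department:
  Engineering: 60000 = 60000
  Finance: 50000 = 50000
  HR: 60000 = 60000
  Legal: 70000 = 70000
  Sales: 30000 + 60000 = 90000


5 groups:
Engineering, 60000
Finance, 50000
HR, 60000
Legal, 70000
Sales, 90000


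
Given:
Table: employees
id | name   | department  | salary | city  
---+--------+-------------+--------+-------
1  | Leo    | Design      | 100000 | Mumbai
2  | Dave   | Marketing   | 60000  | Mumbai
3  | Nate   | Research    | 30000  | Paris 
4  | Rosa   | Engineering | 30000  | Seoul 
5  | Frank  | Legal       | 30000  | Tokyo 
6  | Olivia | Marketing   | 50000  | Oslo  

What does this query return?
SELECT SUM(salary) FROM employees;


SUM(salary) = 100000 + 60000 + 30000 + 30000 + 30000 + 50000 = 300000

300000


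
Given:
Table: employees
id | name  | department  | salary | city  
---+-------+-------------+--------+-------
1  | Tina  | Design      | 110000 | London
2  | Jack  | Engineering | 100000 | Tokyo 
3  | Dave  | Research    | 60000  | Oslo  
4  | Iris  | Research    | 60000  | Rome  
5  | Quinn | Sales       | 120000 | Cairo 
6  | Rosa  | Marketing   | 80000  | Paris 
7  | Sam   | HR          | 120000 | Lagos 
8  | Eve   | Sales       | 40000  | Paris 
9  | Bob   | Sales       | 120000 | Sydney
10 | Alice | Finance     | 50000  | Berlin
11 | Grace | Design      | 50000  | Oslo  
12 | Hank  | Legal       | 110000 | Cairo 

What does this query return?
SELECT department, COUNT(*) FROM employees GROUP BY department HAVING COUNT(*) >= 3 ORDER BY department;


Groups with count >= 3:
  Sales: 3 -> PASS
  Design: 2 -> filtered out
  Engineering: 1 -> filtered out
  Finance: 1 -> filtered out
  HR: 1 -> filtered out
  Legal: 1 -> filtered out
  Marketing: 1 -> filtered out
  Research: 2 -> filtered out


1 groups:
Sales, 3


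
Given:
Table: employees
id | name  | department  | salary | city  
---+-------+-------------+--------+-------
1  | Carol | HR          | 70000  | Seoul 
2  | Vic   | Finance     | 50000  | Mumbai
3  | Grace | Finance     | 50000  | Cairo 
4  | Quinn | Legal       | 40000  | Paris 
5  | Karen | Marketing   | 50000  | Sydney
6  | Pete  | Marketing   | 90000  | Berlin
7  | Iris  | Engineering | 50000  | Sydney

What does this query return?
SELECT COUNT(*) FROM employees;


COUNT(*) counts all rows

7


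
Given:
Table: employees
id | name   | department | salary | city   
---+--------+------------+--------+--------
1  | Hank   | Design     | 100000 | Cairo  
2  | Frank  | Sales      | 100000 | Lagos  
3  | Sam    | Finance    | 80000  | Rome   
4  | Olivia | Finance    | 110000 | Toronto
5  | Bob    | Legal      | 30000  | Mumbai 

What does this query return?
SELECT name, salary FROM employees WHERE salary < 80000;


Filtering: salary < 80000
Matching: 1 rows

1 rows:
Bob, 30000


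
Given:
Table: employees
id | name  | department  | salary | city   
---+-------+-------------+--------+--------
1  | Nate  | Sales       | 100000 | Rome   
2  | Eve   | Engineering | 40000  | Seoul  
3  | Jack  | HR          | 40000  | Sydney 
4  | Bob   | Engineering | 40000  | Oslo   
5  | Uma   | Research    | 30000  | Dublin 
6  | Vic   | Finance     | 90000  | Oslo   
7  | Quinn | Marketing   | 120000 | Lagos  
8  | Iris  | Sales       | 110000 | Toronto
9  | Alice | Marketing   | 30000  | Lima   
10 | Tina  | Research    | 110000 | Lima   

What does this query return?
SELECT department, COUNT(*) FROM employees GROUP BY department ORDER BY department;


Assigning each row to its department group:
  Nate -> Sales
  Eve -> Engineering
  Jack -> HR
  Bob -> Engineering
  Uma -> Research
  Vic -> Finance
  Quinn -> Marketing
  Iris -> Sales
  Alice -> Marketing
  Tina -> Research


6 groups:
Engineering, 2
Finance, 1
HR, 1
Marketing, 2
Research, 2
Sales, 2


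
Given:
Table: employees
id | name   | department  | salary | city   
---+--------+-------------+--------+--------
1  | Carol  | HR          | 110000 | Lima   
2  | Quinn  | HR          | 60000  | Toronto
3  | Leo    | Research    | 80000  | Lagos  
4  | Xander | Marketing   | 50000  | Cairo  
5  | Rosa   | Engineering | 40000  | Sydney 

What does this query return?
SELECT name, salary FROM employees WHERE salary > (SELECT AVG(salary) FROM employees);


Subquery: AVG(salary) = 68000.0
Filtering: salary > 68000.0
  Carol (110000) -> MATCH
  Leo (80000) -> MATCH


2 rows:
Carol, 110000
Leo, 80000


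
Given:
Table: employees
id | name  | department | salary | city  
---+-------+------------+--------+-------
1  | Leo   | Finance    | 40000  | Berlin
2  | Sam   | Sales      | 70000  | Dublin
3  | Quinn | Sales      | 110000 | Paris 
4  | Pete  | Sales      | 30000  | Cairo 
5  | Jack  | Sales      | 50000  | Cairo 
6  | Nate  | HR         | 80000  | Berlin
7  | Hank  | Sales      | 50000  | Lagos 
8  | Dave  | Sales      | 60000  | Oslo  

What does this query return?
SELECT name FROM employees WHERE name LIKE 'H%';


LIKE 'H%' matches names starting with 'H'
Matching: 1

1 rows:
Hank


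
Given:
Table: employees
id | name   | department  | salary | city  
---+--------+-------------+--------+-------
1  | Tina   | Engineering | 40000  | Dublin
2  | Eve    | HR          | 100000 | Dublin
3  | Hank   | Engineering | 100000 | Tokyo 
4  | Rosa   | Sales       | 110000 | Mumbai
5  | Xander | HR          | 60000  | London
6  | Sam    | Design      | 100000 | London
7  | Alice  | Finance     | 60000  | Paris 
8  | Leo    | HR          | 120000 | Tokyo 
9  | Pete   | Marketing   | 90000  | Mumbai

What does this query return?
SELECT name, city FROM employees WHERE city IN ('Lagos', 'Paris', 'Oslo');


Filtering: city IN ('Lagos', 'Paris', 'Oslo')
Matching: 1 rows

1 rows:
Alice, Paris


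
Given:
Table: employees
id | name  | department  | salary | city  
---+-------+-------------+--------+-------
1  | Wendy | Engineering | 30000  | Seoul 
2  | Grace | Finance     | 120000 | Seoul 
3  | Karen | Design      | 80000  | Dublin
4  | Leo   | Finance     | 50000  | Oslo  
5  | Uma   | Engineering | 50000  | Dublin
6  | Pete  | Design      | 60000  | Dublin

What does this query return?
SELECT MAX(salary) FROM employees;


Salaries: 30000, 120000, 80000, 50000, 50000, 60000
MAX = 120000

120000


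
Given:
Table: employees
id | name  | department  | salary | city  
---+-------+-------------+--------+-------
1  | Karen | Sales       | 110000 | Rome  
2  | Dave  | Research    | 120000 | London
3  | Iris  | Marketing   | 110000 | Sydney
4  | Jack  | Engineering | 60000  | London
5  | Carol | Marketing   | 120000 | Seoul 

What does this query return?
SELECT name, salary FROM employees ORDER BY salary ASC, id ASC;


Sorting by salary ASC, then id ASC for ties

5 rows:
Jack, 60000
Karen, 110000
Iris, 110000
Dave, 120000
Carol, 120000


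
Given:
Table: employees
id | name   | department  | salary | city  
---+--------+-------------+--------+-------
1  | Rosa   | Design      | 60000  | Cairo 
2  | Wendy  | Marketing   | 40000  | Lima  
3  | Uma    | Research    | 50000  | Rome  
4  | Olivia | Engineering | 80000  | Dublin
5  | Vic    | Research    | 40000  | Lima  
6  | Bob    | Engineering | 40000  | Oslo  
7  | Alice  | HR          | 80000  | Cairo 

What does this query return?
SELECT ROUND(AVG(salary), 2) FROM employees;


SUM(salary) = 390000
COUNT = 7
ROUND(AVG, 2) = ROUND(390000 / 7, 2) = 55714.29

55714.29


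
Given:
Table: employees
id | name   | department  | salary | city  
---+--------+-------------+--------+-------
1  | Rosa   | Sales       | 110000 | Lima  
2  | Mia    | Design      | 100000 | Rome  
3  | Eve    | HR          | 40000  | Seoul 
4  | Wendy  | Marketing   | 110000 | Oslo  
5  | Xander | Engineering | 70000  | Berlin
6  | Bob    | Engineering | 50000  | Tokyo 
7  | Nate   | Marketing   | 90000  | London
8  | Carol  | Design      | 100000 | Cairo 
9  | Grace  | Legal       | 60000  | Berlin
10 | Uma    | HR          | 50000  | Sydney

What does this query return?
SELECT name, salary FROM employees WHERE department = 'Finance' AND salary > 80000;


Filtering: department = 'Finance' AND salary > 80000
Matching: 0 rows

Empty result set (0 rows)


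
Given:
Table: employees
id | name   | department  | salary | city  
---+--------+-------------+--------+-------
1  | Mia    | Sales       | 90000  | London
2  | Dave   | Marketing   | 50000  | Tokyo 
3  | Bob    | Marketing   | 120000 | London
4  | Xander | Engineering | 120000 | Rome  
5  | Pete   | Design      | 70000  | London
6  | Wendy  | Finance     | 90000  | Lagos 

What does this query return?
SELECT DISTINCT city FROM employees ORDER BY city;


All 'city' values (row order): London, Tokyo, London, Rome, London, Lagos
Removing duplicates leaves 4 unique value(s).

4 values:
Lagos
London
Rome
Tokyo


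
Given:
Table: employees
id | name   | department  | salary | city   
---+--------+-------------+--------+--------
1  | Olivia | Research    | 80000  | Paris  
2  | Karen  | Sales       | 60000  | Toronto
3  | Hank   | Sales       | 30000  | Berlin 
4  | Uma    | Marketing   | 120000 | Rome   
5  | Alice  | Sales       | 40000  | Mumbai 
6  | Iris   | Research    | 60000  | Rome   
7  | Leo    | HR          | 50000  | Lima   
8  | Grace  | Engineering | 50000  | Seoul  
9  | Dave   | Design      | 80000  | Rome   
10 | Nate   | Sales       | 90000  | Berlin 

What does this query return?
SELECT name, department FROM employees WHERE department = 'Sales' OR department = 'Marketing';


Filtering: department = 'Sales' OR 'Marketing'
Matching: 5 rows

5 rows:
Karen, Sales
Hank, Sales
Uma, Marketing
Alice, Sales
Nate, Sales


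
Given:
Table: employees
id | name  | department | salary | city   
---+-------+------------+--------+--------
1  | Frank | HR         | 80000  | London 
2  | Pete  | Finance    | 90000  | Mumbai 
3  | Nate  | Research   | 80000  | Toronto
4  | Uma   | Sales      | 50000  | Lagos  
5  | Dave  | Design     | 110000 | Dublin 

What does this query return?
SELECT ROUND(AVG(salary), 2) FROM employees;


SUM(salary) = 410000
COUNT = 5
ROUND(AVG, 2) = ROUND(410000 / 5, 2) = 82000.0

82000.0


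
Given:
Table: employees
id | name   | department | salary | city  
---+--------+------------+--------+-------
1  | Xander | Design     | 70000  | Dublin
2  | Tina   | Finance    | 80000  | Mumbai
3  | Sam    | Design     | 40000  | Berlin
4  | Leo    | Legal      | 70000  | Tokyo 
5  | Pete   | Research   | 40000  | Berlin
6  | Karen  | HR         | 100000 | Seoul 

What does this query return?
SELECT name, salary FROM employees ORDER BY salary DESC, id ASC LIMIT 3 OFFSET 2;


Sort by salary DESC (id ASC tiebreak), then skip 2 and take 3
Rows 3 through 5

3 rows:
Xander, 70000
Leo, 70000
Sam, 40000


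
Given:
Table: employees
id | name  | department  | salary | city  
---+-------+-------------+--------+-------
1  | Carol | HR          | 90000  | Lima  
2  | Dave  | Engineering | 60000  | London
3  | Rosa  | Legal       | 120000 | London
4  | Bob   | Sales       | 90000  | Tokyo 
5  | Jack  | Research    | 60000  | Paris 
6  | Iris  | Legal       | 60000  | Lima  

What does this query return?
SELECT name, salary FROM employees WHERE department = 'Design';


Filtering: department = 'Design'
Matching rows: 0

Empty result set (0 rows)


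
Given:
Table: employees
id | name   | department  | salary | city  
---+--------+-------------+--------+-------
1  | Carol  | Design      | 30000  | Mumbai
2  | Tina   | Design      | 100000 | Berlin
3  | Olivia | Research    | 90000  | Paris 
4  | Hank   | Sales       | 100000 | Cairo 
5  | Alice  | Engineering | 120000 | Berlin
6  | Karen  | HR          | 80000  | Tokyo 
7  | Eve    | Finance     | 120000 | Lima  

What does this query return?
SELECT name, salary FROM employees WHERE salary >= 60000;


Filtering: salary >= 60000
Matching: 6 rows

6 rows:
Tina, 100000
Olivia, 90000
Hank, 100000
Alice, 120000
Karen, 80000
Eve, 120000


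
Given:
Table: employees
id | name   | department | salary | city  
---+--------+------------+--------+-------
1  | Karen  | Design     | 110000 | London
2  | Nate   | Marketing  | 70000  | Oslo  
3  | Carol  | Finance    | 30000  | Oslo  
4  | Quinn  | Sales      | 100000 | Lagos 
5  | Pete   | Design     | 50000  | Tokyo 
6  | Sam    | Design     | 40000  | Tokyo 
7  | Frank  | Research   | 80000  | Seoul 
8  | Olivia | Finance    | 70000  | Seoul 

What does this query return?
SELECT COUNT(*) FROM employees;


COUNT(*) counts all rows

8


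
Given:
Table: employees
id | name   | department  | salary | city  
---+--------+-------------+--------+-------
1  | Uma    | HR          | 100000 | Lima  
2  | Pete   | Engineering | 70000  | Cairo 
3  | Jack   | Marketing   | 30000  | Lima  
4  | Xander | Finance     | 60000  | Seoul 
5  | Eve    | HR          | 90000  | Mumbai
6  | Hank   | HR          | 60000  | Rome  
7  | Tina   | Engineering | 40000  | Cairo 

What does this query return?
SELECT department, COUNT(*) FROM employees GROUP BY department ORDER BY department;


Assigning each row to its department group:
  Uma -> HR
  Pete -> Engineering
  Jack -> Marketing
  Xander -> Finance
  Eve -> HR
  Hank -> HR
  Tina -> Engineering


4 groups:
Engineering, 2
Finance, 1
HR, 3
Marketing, 1


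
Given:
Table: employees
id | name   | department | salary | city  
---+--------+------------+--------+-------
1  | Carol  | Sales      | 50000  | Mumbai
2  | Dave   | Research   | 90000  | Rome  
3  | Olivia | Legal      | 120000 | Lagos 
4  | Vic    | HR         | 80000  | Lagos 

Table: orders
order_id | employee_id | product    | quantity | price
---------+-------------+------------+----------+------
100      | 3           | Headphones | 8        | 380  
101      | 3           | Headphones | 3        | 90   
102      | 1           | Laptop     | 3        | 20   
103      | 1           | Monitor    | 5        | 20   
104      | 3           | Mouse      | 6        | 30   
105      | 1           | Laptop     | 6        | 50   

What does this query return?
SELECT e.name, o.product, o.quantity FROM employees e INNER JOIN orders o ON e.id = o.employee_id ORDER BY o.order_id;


Joining employees.id = orders.employee_id:
  employee Olivia (id=3) -> order Headphones
  employee Olivia (id=3) -> order Headphones
  employee Carol (id=1) -> order Laptop
  employee Carol (id=1) -> order Monitor
  employee Olivia (id=3) -> order Mouse
  employee Carol (id=1) -> order Laptop


6 rows:
Olivia, Headphones, 8
Olivia, Headphones, 3
Carol, Laptop, 3
Carol, Monitor, 5
Olivia, Mouse, 6
Carol, Laptop, 6


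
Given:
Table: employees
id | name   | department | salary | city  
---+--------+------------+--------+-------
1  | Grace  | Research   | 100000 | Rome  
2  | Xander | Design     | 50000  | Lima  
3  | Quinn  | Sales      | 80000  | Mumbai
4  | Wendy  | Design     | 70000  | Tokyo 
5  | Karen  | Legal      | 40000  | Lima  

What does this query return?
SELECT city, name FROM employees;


Projecting columns: city, name

5 rows:
Rome, Grace
Lima, Xander
Mumbai, Quinn
Tokyo, Wendy
Lima, Karen


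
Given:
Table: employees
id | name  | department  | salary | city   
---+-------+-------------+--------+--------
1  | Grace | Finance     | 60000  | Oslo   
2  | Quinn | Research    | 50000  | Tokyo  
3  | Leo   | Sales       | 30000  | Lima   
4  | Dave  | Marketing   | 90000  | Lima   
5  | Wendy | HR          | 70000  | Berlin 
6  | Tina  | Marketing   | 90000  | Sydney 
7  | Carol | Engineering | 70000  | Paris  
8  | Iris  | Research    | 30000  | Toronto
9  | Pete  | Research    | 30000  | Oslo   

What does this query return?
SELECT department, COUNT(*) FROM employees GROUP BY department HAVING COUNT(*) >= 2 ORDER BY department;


Groups with count >= 2:
  Marketing: 2 -> PASS
  Research: 3 -> PASS
  Engineering: 1 -> filtered out
  Finance: 1 -> filtered out
  HR: 1 -> filtered out
  Sales: 1 -> filtered out


2 groups:
Marketing, 2
Research, 3


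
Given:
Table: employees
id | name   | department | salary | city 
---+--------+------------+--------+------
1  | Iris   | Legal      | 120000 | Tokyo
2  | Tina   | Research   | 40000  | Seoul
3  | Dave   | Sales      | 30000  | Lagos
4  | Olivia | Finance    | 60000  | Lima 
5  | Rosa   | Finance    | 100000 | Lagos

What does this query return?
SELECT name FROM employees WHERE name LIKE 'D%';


LIKE 'D%' matches names starting with 'D'
Matching: 1

1 rows:
Dave


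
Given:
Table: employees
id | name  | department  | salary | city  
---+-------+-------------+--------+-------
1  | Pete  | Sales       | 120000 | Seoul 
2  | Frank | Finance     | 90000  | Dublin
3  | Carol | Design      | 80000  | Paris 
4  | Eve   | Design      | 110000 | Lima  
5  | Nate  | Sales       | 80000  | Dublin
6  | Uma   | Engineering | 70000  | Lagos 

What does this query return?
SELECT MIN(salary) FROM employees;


Salaries: 120000, 90000, 80000, 110000, 80000, 70000
MIN = 70000

70000
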